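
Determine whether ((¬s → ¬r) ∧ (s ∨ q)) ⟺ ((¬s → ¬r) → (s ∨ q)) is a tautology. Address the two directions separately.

(→) Assume the antecedent. If q is true, (¬s → ¬r) → (s ∨ q) reduces to true regardless of the other variables. If q is false, the antecedent forces (q = F, s = T, r = F) or (q = F, s = T, r = T), and (¬s → ¬r) → (s ∨ q) holds there. Either way (¬s → ¬r) → (s ∨ q) holds.

(←) This fails. Under q = F, s = F, r = T, the left side is false but the right side is true.

Only the forward implication holds.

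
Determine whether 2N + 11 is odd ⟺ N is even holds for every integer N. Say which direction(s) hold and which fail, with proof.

Not equivalent: only (⇐) holds.

[⇐] Suppose N is even. Since 2 is even, 2N is even for every N, so 2N + 11 has the same parity as 11, which is odd. Hence 2N + 11 is odd.

[⇒] This fails: take N = 5. Then 2N + 11 = 21, which is odd, yet N = 5 is odd, not even.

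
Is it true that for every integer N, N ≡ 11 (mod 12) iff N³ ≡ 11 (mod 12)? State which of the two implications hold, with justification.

Equivalent; both directions hold.

[⇐] Suppose N³ ≡ 11 (mod 12). The only residue r in {0, …, 11} with r³ ≡ 11 (mod 12) is r = 11, so N ≡ 11 (mod 12).

[⇒] Suppose N ≡ 11 (mod 12). Write N = 12j + 11. Then (12j + 11)³ = 1728j³ + 4752j² + 4356j + 1331 = 12(144j³ + 396j² + 363j + 110) + 11, so N³ ≡ 11 (mod 12).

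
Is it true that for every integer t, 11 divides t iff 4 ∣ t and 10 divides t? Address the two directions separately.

(⟹) This fails: take t = 11. Certainly 11 ∣ 11, but 4 ∤ 11.

(⟸) This fails: take t = 20. Both 4 ∣ 20 and 10 ∣ 20, yet 20 is not a multiple of 11 (since 20 = 1·11 + 9), so 11 ∤ 20.

Neither direction holds.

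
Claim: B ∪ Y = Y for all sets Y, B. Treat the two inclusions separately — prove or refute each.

Reverse inclusion. Let x ∈ Y. Then either x ∈ Y and x ∉ B; or x ∈ Y ∩ B. In each case x ∈ B ∪ Y, so Y ⊆ B ∪ Y.

Forward inclusion. This inclusion fails. Take Y = ∅, B = {1}; then 1 ∈ B ∪ Y but 1 ∉ Y.

Only the reverse inclusion holds.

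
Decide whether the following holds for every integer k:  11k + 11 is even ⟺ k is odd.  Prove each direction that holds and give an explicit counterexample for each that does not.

Converse. Suppose k is odd; write k = 2j + 1. Then 11k + 11 = 11·(2j + 1) + 11 = 2·11j + 22, which is even.

Forward direction. Suppose 11k + 11 is even. Since 11 is odd, 11k and k have the same parity, so 11k + 11 ≡ k + 11 (mod 2). As 11 is odd, 11k + 11 is even exactly when k is odd. Thus k is odd.

Both directions hold; the statement is true.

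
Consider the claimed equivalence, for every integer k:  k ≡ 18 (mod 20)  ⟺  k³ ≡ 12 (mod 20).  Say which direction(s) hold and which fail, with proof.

The forward direction holds; the converse fails.

[⇐] This fails: take k = 8. Then 8³ = 512 ≡ 12 (mod 20), yet 8 ≡ 8 (mod 20), not 18.

[⇒] Suppose k ≡ 18 (mod 20). Write k = 20j + 18. Then (20j + 18)³ = 8000j³ + 21600j² + 19440j + 5832 = 20(400j³ + 1080j² + 972j + 291) + 12, so k³ ≡ 12 (mod 20).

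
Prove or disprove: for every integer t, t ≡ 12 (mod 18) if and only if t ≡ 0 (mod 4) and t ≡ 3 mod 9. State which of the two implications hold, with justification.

[⇒] This fails: t = 30 gives 30 ≡ 12 (mod 18) but 30 ≡ 2 (mod 4), so the conjunction on the right does not hold.

[⇐] Conversely, if t ≡ 0 (mod 4) and t ≡ 3 (mod 9), then by the Chinese remainder theorem t ≡ 12 (mod 36). Since 12 ≡ 12 (mod 18) and 18 ∣ 36, we get t ≡ 12 (mod 18).

Not equivalent: only (⇐) holds.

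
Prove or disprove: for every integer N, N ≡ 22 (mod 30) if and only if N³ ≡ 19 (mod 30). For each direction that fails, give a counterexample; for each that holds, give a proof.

[⇒] This fails: take N = 22. Then 22 ≡ 22 (mod 30), but 22³ = 10648 ≡ 28 (mod 30), not 19.

[⇐] This fails: take N = 19. Then 19³ = 6859 ≡ 19 (mod 30), yet 19 ≡ 19 (mod 30), not 22.

(⇒) fails and (⇐) fails.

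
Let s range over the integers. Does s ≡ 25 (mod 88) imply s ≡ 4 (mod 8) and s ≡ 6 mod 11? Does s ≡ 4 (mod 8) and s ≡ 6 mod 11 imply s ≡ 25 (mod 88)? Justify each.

Forward direction. This fails: s = 25 gives 25 ≡ 25 (mod 88) but 25 ≡ 1 (mod 8), so the conjunction on the right does not hold.

Converse. This fails: s = 28 satisfies both congruences on the right (28 ≡ 4 mod 8 and 28 ≡ 6 mod 11) yet 28 ≡ 28 (mod 88), not 25.

Neither direction holds.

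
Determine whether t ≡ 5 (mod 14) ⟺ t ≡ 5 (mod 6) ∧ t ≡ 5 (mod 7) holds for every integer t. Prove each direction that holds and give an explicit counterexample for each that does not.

The forward direction fails; the converse holds.

(⇐) If t ≡ 5 (mod 6) and t ≡ 5 (mod 7), then by the Chinese remainder theorem t ≡ 5 (mod 42). Since 5 ≡ 5 (mod 14) and 14 ∣ 42, we get t ≡ 5 (mod 14).

(⇒) This fails: t = 33 gives 33 ≡ 5 (mod 14) but 33 ≡ 3 (mod 6), so the conjunction on the right does not hold.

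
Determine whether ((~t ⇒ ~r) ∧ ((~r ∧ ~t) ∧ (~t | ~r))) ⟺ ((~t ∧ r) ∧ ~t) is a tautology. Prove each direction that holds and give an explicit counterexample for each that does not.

Neither implication holds.

Forward direction. This fails. Under t = F, r = F, the left side is true but the right side is false.

Converse. This fails. Under t = F, r = T, the left side is false but the right side is true.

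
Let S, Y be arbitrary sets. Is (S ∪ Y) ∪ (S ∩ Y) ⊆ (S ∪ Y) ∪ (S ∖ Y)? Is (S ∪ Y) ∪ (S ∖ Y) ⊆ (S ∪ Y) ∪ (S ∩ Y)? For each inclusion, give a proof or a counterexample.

(⟹) Let x ∈ (S ∪ Y) ∪ (S ∩ Y). Then either x ∈ S and x ∉ Y; or x ∈ Y and x ∉ S; or x ∈ S ∩ Y. In each case x ∈ (S ∪ Y) ∪ (S ∖ Y), so (S ∪ Y) ∪ (S ∩ Y) ⊆ (S ∪ Y) ∪ (S ∖ Y).

(⟸) Let x ∈ (S ∪ Y) ∪ (S ∖ Y). Then either x ∈ S and x ∉ Y; or x ∈ Y and x ∉ S; or x ∈ S ∩ Y. In each case x ∈ (S ∪ Y) ∪ (S ∩ Y), so (S ∪ Y) ∪ (S ∖ Y) ⊆ (S ∪ Y) ∪ (S ∩ Y).

Both inclusions hold; the sets are equal.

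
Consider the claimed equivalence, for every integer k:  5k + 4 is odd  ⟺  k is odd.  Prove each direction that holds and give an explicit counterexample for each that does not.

The biconditional holds.

[⇒] Suppose 5k + 4 is odd. Since 5 is odd, 5k and k have the same parity, so 5k + 4 ≡ k + 4 (mod 2). As 4 is even, 5k + 4 is odd exactly when k is odd. Thus k is odd.

[⇐] Conversely, suppose k is odd; write k = 2j + 1. Then 5k + 4 = 5·(2j + 1) + 4 = 2·5j + 9, which is odd.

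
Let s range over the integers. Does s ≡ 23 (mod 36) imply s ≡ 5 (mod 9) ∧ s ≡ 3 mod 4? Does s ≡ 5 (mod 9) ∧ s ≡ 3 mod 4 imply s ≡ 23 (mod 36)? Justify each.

The biconditional holds.

Forward direction. Suppose s ≡ 23 (mod 36); write s = 36j + 23. Since 9 ∣ 36, reducing mod 9 gives s ≡ 23 ≡ 5 (mod 9); since 4 ∣ 36, reducing mod 4 gives s ≡ 23 ≡ 3 (mod 4).

Converse. If s ≡ 5 (mod 9) and s ≡ 3 (mod 4), then by the Chinese remainder theorem s ≡ 23 (mod 36). This is exactly s ≡ 23 (mod 36).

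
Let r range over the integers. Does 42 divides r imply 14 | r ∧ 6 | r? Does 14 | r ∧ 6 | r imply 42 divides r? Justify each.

Both directions hold; the statement is true.

(→) If 42 ∣ r, write r = 42q. Since 42 = 3·14, r = 14·(3q), so 14 ∣ r; and since 42 = 7·6, r = 6·(7q), so 6 ∣ r.

(←) Suppose 14 ∣ r and 6 ∣ r. Any common multiple of 14 and 6 is a multiple of their lcm; here lcm(14, 6) = 14·6/gcd(14, 6) = 84/2 = 42, so 42 ∣ r.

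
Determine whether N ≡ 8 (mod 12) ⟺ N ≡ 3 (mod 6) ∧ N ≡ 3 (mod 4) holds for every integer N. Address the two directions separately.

Neither implication holds.

(⇒) This fails: N = 8 gives 8 ≡ 8 (mod 12) but 8 ≡ 2 (mod 6), so the conjunction on the right does not hold.

(⇐) This fails: N = 3 satisfies both congruences on the right (3 ≡ 3 mod 6 and 3 ≡ 3 mod 4) yet 3 ≡ 3 (mod 12), not 8.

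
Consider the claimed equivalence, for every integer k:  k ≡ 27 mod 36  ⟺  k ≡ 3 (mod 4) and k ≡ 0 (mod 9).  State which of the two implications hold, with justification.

Both directions hold; the statement is true.

(⟹) Suppose k ≡ 27 (mod 36); write k = 36j + 27. Since 4 ∣ 36, reducing mod 4 gives k ≡ 27 ≡ 3 (mod 4); since 9 ∣ 36, reducing mod 9 gives k ≡ 27 ≡ 0 (mod 9).

(⟸) Conversely, if k ≡ 3 (mod 4) and k ≡ 0 (mod 9), then by the Chinese remainder theorem k ≡ 27 (mod 36). This is exactly k ≡ 27 (mod 36).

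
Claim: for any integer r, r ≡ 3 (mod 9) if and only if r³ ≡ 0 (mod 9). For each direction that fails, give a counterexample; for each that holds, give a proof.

(→) Suppose r ≡ 3 (mod 9). Write r = 9j + 3. Then (9j + 3)³ = 729j³ + 729j² + 243j + 27 = 9(81j³ + 81j² + 27j + 3) + 0, so r³ ≡ 0 (mod 9).

(←) This fails: take r = 0. Then 0³ = 0 ≡ 0 (mod 9), yet 0 ≡ 0 (mod 9), not 3.

Only the forward direction holds.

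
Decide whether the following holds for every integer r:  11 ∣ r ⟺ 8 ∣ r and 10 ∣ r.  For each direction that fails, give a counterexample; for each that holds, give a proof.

[⇒] This fails: take r = 11. Certainly 11 ∣ 11, but 8 ∤ 11.

[⇐] This fails: take r = 40. Both 8 ∣ 40 and 10 ∣ 40, yet 40 is not a multiple of 11 (since 40 = 3·11 + 7), so 11 ∤ 40.

(⇒) fails and (⇐) fails.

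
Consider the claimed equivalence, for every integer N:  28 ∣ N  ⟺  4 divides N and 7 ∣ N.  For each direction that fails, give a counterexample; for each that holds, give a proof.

(⟹) If 28 ∣ N, write N = 28q. Since 28 = 7·4, N = 4·(7q), so 4 ∣ N; and since 28 = 4·7, N = 7·(4q), so 7 ∣ N.

(⟸) Suppose 4 ∣ N and 7 ∣ N. Any common multiple of 4 and 7 is a multiple of their lcm; here gcd(4, 7) = 1, so lcm(4, 7) = 4·7 = 28, so 28 ∣ N.

The biconditional holds.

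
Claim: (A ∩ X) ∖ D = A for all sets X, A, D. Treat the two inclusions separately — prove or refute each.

Forward inclusion. Let x ∈ (A ∩ X) ∖ D. Then x ∈ X ∩ A and x ∉ D, from which x ∈ A.

Reverse inclusion. This inclusion fails. Take X = ∅, A = {1}, D = ∅; then 1 ∈ A but 1 ∉ (A ∩ X) ∖ D.

(⊆) holds; (⊇) fails.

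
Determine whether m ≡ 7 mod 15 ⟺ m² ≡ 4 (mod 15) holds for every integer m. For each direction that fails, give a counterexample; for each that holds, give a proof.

(⇒) holds; (⇐) fails.

(→) Suppose m ≡ 7 mod 15. Write m = 15j + 7. Then (15j + 7)² = 225j² + 210j + 49 = 15(15j² + 14j + 3) + 4, so m² ≡ 4 (mod 15).

(←) This fails: take m = 2. Then 2² = 4 ≡ 4 (mod 15), yet 2 ≡ 2 (mod 15), not 7.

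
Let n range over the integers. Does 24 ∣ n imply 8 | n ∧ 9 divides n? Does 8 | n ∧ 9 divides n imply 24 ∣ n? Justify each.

Only the converse holds.

(⟹) This fails: take n = 24. Certainly 24 ∣ 24, but 9 ∤ 24.

(⟸) Suppose 8 ∣ n and 9 ∣ n. Any common multiple of 8 and 9 is a multiple of their lcm; here gcd(8, 9) = 1, so lcm(8, 9) = 8·9 = 72, so 72 ∣ n. Since 24 ∣ 72, it follows that 24 ∣ n.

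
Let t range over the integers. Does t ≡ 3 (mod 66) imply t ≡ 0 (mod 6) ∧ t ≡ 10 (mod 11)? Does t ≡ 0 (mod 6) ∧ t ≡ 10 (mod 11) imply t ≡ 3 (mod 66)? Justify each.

(→) This fails: t = 3 gives 3 ≡ 3 (mod 66) but 3 ≡ 3 (mod 6), so the conjunction on the right does not hold.

(←) This fails: t = 54 satisfies both congruences on the right (54 ≡ 0 mod 6 and 54 ≡ 10 mod 11) yet 54 ≡ 54 (mod 66), not 3.

(⇒) fails and (⇐) fails.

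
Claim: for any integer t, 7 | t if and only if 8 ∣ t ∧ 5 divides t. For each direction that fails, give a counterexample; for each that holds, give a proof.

Neither implication holds.

[⇒] This fails: take t = 7. Certainly 7 ∣ 7, but 8 ∤ 7.

[⇐] This fails: take t = 40. Both 8 ∣ 40 and 5 ∣ 40, yet 40 is not a multiple of 7 (since 40 = 5·7 + 5), so 7 ∤ 40.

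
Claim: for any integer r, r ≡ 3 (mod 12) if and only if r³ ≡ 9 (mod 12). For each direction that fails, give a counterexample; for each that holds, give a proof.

(⟹) This fails: take r = 3. Then 3 ≡ 3 (mod 12), but 3³ = 27 ≡ 3 (mod 12), not 9.

(⟸) This fails: take r = 9. Then 9³ = 729 ≡ 9 (mod 12), yet 9 ≡ 9 (mod 12), not 3.

(⇒) fails and (⇐) fails.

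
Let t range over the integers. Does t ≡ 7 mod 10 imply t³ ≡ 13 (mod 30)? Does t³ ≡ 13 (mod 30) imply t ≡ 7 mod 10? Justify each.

Only the reverse direction holds.

(⇐) The residues r modulo 30 with r³ ≡ 13 (mod 30) are exactly {7}, and each is ≡ 7 (mod 10).

(⇒) This fails: take t = 17. Then 17 ≡ 7 (mod 10), but 17³ = 4913 ≡ 23 (mod 30), not 13.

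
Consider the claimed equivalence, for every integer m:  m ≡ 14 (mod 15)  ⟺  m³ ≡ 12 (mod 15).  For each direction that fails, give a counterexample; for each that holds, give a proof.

(⇒) This fails: take m = 14. Then 14 ≡ 14 (mod 15), but 14³ = 2744 ≡ 14 (mod 15), not 12.

(⇐) This fails: take m = 3. Then 3³ = 27 ≡ 12 (mod 15), yet 3 ≡ 3 (mod 15), not 14.

Neither direction holds.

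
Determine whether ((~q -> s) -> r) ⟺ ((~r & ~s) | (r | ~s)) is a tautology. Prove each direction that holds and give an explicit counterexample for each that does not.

Not equivalent: only (⇒) holds.

(⟹) Assume the antecedent. If s is true, the antecedent forces (q = F, s = T, r = T) or (q = T, s = T, r = T), and (~r & ~s) | (r | ~s) holds there. If s is false, (~r & ~s) | (r | ~s) reduces to true regardless of the other variables. Either way (~r & ~s) | (r | ~s) holds.

(⟸) This fails. Under q = T, s = F, r = F, the left side is false but the right side is true.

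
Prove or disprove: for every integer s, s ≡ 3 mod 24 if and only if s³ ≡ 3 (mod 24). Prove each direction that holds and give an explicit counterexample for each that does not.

(⟹) Suppose s ≡ 3 mod 24. Write s = 24j + 3. Then (24j + 3)³ = 13824j³ + 5184j² + 648j + 27 = 24(576j³ + 216j² + 27j + 1) + 3, so s³ ≡ 3 (mod 24).

(⟸) Conversely, suppose s³ ≡ 3 (mod 24). The only residue r in {0, …, 23} with r³ ≡ 3 (mod 24) is r = 3, so s ≡ 3 (mod 24).

Both directions hold; the statement is true.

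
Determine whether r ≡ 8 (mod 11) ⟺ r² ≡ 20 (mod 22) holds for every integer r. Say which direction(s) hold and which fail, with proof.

Neither direction holds.

[⇒] This fails: take r = 19. Then 19 ≡ 8 (mod 11), but 19² = 361 ≡ 9 (mod 22), not 20.

[⇐] This fails: take r = 14. Then 14² = 196 ≡ 20 (mod 22), yet 14 ≡ 3 (mod 11), not 8.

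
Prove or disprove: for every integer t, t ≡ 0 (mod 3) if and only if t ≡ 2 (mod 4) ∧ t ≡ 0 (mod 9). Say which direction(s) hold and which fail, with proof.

Forward direction. This fails: t = 0 gives 0 ≡ 0 (mod 3) but 0 ≡ 0 (mod 4), so the conjunction on the right does not hold.

Converse. If t ≡ 2 (mod 4) and t ≡ 0 (mod 9), then by the Chinese remainder theorem t ≡ 18 (mod 36). Since 18 ≡ 0 (mod 3) and 3 ∣ 36, we get t ≡ 0 (mod 3).

(⇒) fails; (⇐) holds.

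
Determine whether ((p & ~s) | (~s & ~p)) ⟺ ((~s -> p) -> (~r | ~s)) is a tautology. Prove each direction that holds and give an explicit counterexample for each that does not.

[⇐] This fails. Under r = F, p = F, s = T, the left side is false but the right side is true.

[⇒] Assume the antecedent. If r is true, the antecedent forces (r = T, p = F, s = F) or (r = T, p = T, s = F), and (~s -> p) -> (~r | ~s) holds there. If r is false, (~s -> p) -> (~r | ~s) reduces to true regardless of the other variables. Either way (~s -> p) -> (~r | ~s) holds.

(⇒) holds; (⇐) fails.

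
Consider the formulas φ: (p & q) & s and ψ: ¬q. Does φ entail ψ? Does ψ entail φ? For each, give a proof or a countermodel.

(⇒) fails and (⇐) fails.

(⟹) This fails. Under s = T, p = T, q = T, the left side is true but the right side is false.

(⟸) This fails. Under s = F, p = F, q = F, the left side is false but the right side is true.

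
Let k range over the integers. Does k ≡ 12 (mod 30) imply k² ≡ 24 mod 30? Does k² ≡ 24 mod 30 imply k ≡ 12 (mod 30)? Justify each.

Forward direction. Suppose k ≡ 12 (mod 30). Write k = 30j + 12. Then (30j + 12)² = 900j² + 720j + 144 = 30(30j² + 24j + 4) + 24, so k² ≡ 24 (mod 30).

Converse. This fails: take k = 18. Then 18² = 324 ≡ 24 (mod 30), yet 18 ≡ 18 (mod 30), not 12.

The forward direction holds; the converse fails.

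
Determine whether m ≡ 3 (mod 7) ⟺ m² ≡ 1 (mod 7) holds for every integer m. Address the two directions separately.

[⇒] This fails: take m = 3. Then 3 ≡ 3 (mod 7), but 3² = 9 ≡ 2 (mod 7), not 1.

[⇐] This fails: take m = 1. Then 1² = 1 ≡ 1 (mod 7), yet 1 ≡ 1 (mod 7), not 3.

Neither direction holds.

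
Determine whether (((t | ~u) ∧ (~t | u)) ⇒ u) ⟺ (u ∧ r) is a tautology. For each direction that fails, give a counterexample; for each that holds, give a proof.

(→) This fails. Under r = F, t = T, u = F, the left side is true but the right side is false.

(←) Assume the antecedent. If r is true, the antecedent forces (r = T, t = F, u = T) or (r = T, t = T, u = T), and ((t | ~u) ∧ (~t | u)) ⇒ u holds there. If r is false, the antecedent cannot hold. Either way ((t | ~u) ∧ (~t | u)) ⇒ u holds.

Not equivalent: only (⇐) holds.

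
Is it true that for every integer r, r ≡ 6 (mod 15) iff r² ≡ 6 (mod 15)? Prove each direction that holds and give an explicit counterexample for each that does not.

(⟸) This fails: take r = 9. Then 9² = 81 ≡ 6 (mod 15), yet 9 ≡ 9 (mod 15), not 6.

(⟹) Suppose r ≡ 6 (mod 15). Write r = 15j + 6. Then (15j + 6)² = 225j² + 180j + 36 = 15(15j² + 12j + 2) + 6, so r² ≡ 6 (mod 15).

The forward direction holds; the converse fails.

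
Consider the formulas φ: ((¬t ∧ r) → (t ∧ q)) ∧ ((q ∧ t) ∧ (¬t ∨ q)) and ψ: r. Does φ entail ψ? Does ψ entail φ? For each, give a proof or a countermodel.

[⇒] This fails. Under q = T, r = F, t = T, the left side is true but the right side is false.

[⇐] This fails. Under q = F, r = T, t = F, the left side is false but the right side is true.

Neither implication holds.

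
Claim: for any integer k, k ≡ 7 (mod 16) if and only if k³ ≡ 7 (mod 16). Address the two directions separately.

Forward direction. Suppose k ≡ 7 (mod 16). Write k = 16j + 7. Then (16j + 7)³ = 4096j³ + 5376j² + 2352j + 343 = 16(256j³ + 336j² + 147j + 21) + 7, so k³ ≡ 7 (mod 16).

Converse. Suppose k³ ≡ 7 (mod 16). The only residue r in {0, …, 15} with r³ ≡ 7 (mod 16) is r = 7, so k ≡ 7 (mod 16).

The biconditional holds.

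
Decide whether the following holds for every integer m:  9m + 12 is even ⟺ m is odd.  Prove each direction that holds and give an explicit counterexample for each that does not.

(⇒) This fails: m = 6 gives 9m + 12 = 66, which is even, but 6 is even, not odd.

(⇐) This also fails: m = 7 is odd, but 9m + 12 = 75 is odd, not even.

(⇒) fails and (⇐) fails.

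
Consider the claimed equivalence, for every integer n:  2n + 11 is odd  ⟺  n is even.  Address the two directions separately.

Not equivalent: only (⇐) holds.

Forward direction. This fails: take n = 3. Then 2n + 11 = 17, which is odd, yet n = 3 is odd, not even.

Converse. Suppose n is even. Since 2 is even, 2n is even for every n, so 2n + 11 has the same parity as 11, which is odd. Hence 2n + 11 is odd.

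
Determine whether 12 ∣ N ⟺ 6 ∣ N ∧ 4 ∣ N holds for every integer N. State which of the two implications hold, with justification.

The biconditional holds.

Forward direction. If 12 ∣ N, write N = 12q. Since 12 = 2·6, N = 6·(2q), so 6 ∣ N; and since 12 = 3·4, N = 4·(3q), so 4 ∣ N.

Converse. Suppose 6 ∣ N and 4 ∣ N. Any common multiple of 6 and 4 is a multiple of their lcm; here lcm(6, 4) = 6·4/gcd(6, 4) = 24/2 = 12, so 12 ∣ N.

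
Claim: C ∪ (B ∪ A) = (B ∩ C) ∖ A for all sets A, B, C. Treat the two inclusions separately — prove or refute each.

Only the reverse inclusion holds.

(⟹) This inclusion fails. Take A = {1}, B = ∅, C = ∅; then 1 ∈ C ∪ (B ∪ A) but 1 ∉ (B ∩ C) ∖ A.

(⟸) Let x ∈ (B ∩ C) ∖ A. Then x ∈ B ∩ C and x ∉ A, from which x ∈ C ∪ (B ∪ A).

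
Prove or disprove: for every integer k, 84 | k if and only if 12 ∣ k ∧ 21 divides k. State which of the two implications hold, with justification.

[⇒] If 84 ∣ k, write k = 84q. Since 84 = 7·12, k = 12·(7q), so 12 ∣ k; and since 84 = 4·21, k = 21·(4q), so 21 ∣ k.

[⇐] Suppose 12 ∣ k and 21 ∣ k. Any common multiple of 12 and 21 is a multiple of their lcm; here lcm(12, 21) = 12·21/gcd(12, 21) = 252/3 = 84, so 84 ∣ k.

Both directions hold; the statement is true.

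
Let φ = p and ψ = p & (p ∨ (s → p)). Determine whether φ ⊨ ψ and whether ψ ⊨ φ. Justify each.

The biconditional holds.

(⇒) Assume the antecedent. If s is true, the antecedent forces (s = T, p = T), and p & (p ∨ (s → p)) holds there. If s is false, the antecedent forces (s = F, p = T), and p & (p ∨ (s → p)) holds there. Either way p & (p ∨ (s → p)) holds.

(⇐) Assume the antecedent. If s is true, the antecedent forces (s = T, p = T), and p holds there. If s is false, the antecedent forces (s = F, p = T), and p holds there. Either way p holds.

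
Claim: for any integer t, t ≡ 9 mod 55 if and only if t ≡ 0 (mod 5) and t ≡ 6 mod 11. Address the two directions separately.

Neither implication holds.

(→) This fails: t = 9 gives 9 ≡ 9 (mod 55) but 9 ≡ 4 (mod 5), so the conjunction on the right does not hold.

(←) This fails: t = 50 satisfies both congruences on the right (50 ≡ 0 mod 5 and 50 ≡ 6 mod 11) yet 50 ≡ 50 (mod 55), not 9.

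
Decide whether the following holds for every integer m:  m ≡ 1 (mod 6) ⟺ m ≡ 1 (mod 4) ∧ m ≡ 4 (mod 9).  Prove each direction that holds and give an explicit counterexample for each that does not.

[⇐] If m ≡ 1 (mod 4) and m ≡ 4 (mod 9), then by the Chinese remainder theorem m ≡ 13 (mod 36). Since 13 ≡ 1 (mod 6) and 6 ∣ 36, we get m ≡ 1 (mod 6).

[⇒] This fails: m = 1 gives 1 ≡ 1 (mod 6) but 1 ≡ 1 (mod 9), so the conjunction on the right does not hold.

Only the reverse direction holds.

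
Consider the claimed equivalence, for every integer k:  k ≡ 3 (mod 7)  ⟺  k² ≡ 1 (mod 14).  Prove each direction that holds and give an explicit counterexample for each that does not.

[⇒] This fails: take k = 3. Then 3 ≡ 3 (mod 7), but 3² = 9 ≡ 9 (mod 14), not 1.

[⇐] This fails: take k = 1. Then 1² = 1 ≡ 1 (mod 14), yet 1 ≡ 1 (mod 7), not 3.

Both directions fail.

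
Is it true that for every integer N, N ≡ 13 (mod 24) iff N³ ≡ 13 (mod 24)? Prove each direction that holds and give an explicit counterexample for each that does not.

(⇐) Suppose N³ ≡ 13 (mod 24). The only residue r in {0, …, 23} with r³ ≡ 13 (mod 24) is r = 13, so N ≡ 13 (mod 24).

(⇒) Suppose N ≡ 13 (mod 24). Write N = 24j + 13. Then (24j + 13)³ = 13824j³ + 22464j² + 12168j + 2197 = 24(576j³ + 936j² + 507j + 91) + 13, so N³ ≡ 13 (mod 24).

The biconditional holds.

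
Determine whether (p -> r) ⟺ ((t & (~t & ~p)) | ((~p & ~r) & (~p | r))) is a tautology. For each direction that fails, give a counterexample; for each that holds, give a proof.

(⇒) fails; (⇐) holds.

(⇒) This fails. Under t = F, r = T, p = F, the left side is true but the right side is false.

(⇐) Assume the antecedent. If t is true, the antecedent forces (t = T, r = F, p = F), and p -> r holds there. If t is false, the antecedent forces (t = F, r = F, p = F), and p -> r holds there. Either way p -> r holds.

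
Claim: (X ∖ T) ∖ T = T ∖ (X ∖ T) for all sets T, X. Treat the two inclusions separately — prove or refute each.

(⊆) fails and (⊇) fails.

Forward inclusion. This inclusion fails. Take T = ∅, X = {1}; then 1 ∈ (X ∖ T) ∖ T but 1 ∉ T ∖ (X ∖ T).

Reverse inclusion. This inclusion fails. Take T = {1}, X = ∅; then 1 ∈ T ∖ (X ∖ T) but 1 ∉ (X ∖ T) ∖ T.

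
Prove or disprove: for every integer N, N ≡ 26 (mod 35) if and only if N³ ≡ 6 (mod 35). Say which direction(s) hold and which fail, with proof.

[⇒] Suppose N ≡ 26 (mod 35). Write N = 35j + 26. Then (35j + 26)³ = 42875j³ + 95550j² + 70980j + 17576 = 35(1225j³ + 2730j² + 2028j + 502) + 6, so N³ ≡ 6 (mod 35).

[⇐] This fails: take N = 6. Then 6³ = 216 ≡ 6 (mod 35), yet 6 ≡ 6 (mod 35), not 26.

Only the forward implication holds.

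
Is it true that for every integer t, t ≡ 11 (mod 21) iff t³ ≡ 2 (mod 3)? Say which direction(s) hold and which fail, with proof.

(⟸) This fails: take t = 2. Then 2³ = 8 ≡ 2 (mod 3), yet 2 ≡ 2 (mod 21), not 11.

(⟹) Suppose t ≡ 11 (mod 21). Then t³ ≡ 11³ = 1331 (mod 21), and since 3 ∣ 21, also t³ ≡ 2 (mod 3).

(⇒) holds; (⇐) fails.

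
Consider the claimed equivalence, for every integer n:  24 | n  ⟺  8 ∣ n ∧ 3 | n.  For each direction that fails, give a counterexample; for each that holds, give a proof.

[⇒] If 24 ∣ n, write n = 24q. Since 24 = 3·8, n = 8·(3q), so 8 ∣ n; and since 24 = 8·3, n = 3·(8q), so 3 ∣ n.

[⇐] Suppose 8 ∣ n and 3 ∣ n. Any common multiple of 8 and 3 is a multiple of their lcm; here gcd(8, 3) = 1, so lcm(8, 3) = 8·3 = 24, so 24 ∣ n.

Both directions hold.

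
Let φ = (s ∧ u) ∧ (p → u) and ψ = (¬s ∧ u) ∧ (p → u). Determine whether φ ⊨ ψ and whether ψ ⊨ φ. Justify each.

Neither implication holds.

(⇒) This fails. Under p = F, u = T, s = T, the left side is true but the right side is false.

(⇐) This fails. Under p = F, u = T, s = F, the left side is false but the right side is true.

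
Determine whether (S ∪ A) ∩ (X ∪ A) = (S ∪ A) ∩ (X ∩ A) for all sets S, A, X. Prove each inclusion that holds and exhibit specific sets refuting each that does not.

The sets are not equal: only the reverse inclusion holds.

(⟸) Let x ∈ (S ∪ A) ∩ (X ∩ A). Then either x ∈ A ∩ X and x ∉ S; or x ∈ S ∩ A ∩ X. In each case x ∈ (S ∪ A) ∩ (X ∪ A), so (S ∪ A) ∩ (X ∩ A) ⊆ (S ∪ A) ∩ (X ∪ A).

(⟹) This inclusion fails. Take S = ∅, A = {1}, X = ∅; then 1 ∈ (S ∪ A) ∩ (X ∪ A) but 1 ∉ (S ∪ A) ∩ (X ∩ A).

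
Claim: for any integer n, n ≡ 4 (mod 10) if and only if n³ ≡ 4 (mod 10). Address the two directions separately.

Both implications hold.

(⟸) For the converse, argue contrapositively. If n ≢ 4 (mod 10), then n is congruent to one of 0, 1, 2, 3, 5, 6, 7, 8, 9 modulo 10, and these give n³ ≡ 0, 1, 8, 7, 5, 6, 3, 2, 9 respectively — never 4.

(⟹) Suppose n ≡ 4 (mod 10). Write n = 10j + 4. Then (10j + 4)³ = 1000j³ + 1200j² + 480j + 64 = 10(100j³ + 120j² + 48j + 6) + 4, so n³ ≡ 4 (mod 10).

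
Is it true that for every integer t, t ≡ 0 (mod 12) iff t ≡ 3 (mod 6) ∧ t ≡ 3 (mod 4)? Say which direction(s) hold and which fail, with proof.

[⇒] This fails: t = 0 gives 0 ≡ 0 (mod 12) but 0 ≡ 0 (mod 6), so the conjunction on the right does not hold.

[⇐] This fails: t = 3 satisfies both congruences on the right (3 ≡ 3 mod 6 and 3 ≡ 3 mod 4) yet 3 ≡ 3 (mod 12), not 0.

Neither direction holds.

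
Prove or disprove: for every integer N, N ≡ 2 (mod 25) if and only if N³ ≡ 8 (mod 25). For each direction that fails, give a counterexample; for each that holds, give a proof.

The biconditional holds.

(⟹) Suppose N ≡ 2 (mod 25). Write N = 25j + 2. Then (25j + 2)³ = 15625j³ + 3750j² + 300j + 8 = 25(625j³ + 150j² + 12j) + 8, so N³ ≡ 8 (mod 25).

(⟸) Conversely, suppose N³ ≡ 8 (mod 25). The only residue r in {0, …, 24} with r³ ≡ 8 (mod 25) is r = 2, so N ≡ 2 (mod 25).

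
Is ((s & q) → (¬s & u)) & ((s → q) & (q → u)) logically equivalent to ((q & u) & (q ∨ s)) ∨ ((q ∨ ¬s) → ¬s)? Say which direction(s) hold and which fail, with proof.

(⟹) Assume the antecedent. If q is true, the antecedent forces (q = T, s = F, u = T), and the consequent holds there. If q is false, the consequent reduces to true regardless of the other variables. Either way the consequent holds.

(⟸) This fails. Under q = T, s = F, u = F, the left side is false but the right side is true.

Only the forward implication holds.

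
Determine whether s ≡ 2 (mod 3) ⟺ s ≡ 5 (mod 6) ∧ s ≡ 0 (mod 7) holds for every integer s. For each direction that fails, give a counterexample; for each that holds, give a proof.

[⇐] If s ≡ 5 (mod 6) and s ≡ 0 (mod 7), then by the Chinese remainder theorem s ≡ 35 (mod 42). Since 35 ≡ 2 (mod 3) and 3 ∣ 42, we get s ≡ 2 (mod 3).

[⇒] This fails: s = 32 gives 32 ≡ 2 (mod 3) but 32 ≡ 2 (mod 6), so the conjunction on the right does not hold.

The forward direction fails; the converse holds.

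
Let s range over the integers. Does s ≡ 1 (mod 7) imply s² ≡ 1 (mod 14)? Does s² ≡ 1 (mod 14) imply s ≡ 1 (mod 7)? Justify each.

Neither implication holds.

(→) This fails: take s = 8. Then 8 ≡ 1 (mod 7), but 8² = 64 ≡ 8 (mod 14), not 1.

(←) This fails: take s = 13. Then 13² = 169 ≡ 1 (mod 14), yet 13 ≡ 6 (mod 7), not 1.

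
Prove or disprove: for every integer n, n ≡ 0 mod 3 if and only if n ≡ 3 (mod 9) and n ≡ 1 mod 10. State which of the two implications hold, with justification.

Only the converse holds.

Converse. If n ≡ 3 (mod 9) and n ≡ 1 (mod 10), then by the Chinese remainder theorem n ≡ 21 (mod 90). Since 21 ≡ 0 (mod 3) and 3 ∣ 90, we get n ≡ 0 (mod 3).

Forward direction. This fails: n = 0 gives 0 ≡ 0 (mod 3) but 0 ≡ 0 (mod 9), so the conjunction on the right does not hold.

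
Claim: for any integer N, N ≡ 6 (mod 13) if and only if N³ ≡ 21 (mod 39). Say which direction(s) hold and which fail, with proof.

(→) This fails: take N = 19. Then 19 ≡ 6 (mod 13), but 19³ = 6859 ≡ 34 (mod 39), not 21.

(←) This fails: take N = 15. Then 15³ = 3375 ≡ 21 (mod 39), yet 15 ≡ 2 (mod 13), not 6.

(⇒) fails and (⇐) fails.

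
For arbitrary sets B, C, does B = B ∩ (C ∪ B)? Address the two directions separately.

Both inclusions hold.

(⟸) Let x ∈ B ∩ (C ∪ B). Then either x ∈ B and x ∉ C; or x ∈ B ∩ C. In each case x ∈ B, so B ∩ (C ∪ B) ⊆ B.

(⟹) Let x ∈ B. Then either x ∈ B and x ∉ C; or x ∈ B ∩ C. In each case x ∈ B ∩ (C ∪ B), so B ⊆ B ∩ (C ∪ B).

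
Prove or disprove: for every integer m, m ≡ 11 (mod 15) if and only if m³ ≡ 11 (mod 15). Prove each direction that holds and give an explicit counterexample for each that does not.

Equivalent; both directions hold.

Forward direction. Suppose m ≡ 11 (mod 15). Write m = 15j + 11. Then (15j + 11)³ = 3375j³ + 7425j² + 5445j + 1331 = 15(225j³ + 495j² + 363j + 88) + 11, so m³ ≡ 11 (mod 15).

Converse. Suppose m³ ≡ 11 (mod 15). The only residue r in {0, …, 14} with r³ ≡ 11 (mod 15) is r = 11, so m ≡ 11 (mod 15).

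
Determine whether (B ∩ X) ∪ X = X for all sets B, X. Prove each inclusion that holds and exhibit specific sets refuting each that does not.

The two sets are equal.

(⟸) Let x ∈ X. Then either x ∈ X and x ∉ B; or x ∈ B ∩ X. In each case x ∈ (B ∩ X) ∪ X, so X ⊆ (B ∩ X) ∪ X.

(⟹) Let x ∈ (B ∩ X) ∪ X. Then either x ∈ X and x ∉ B; or x ∈ B ∩ X. In each case x ∈ X, so (B ∩ X) ∪ X ⊆ X.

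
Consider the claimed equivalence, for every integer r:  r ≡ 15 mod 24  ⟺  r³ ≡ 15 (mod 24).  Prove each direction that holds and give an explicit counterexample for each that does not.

[⇒] Suppose r ≡ 15 mod 24. Write r = 24j + 15. Then (24j + 15)³ = 13824j³ + 25920j² + 16200j + 3375 = 24(576j³ + 1080j² + 675j + 140) + 15, so r³ ≡ 15 (mod 24).

[⇐] Conversely, suppose r³ ≡ 15 (mod 24). The only residue r in {0, …, 23} with r³ ≡ 15 (mod 24) is r = 15, so r ≡ 15 (mod 24).

Equivalent; both directions hold.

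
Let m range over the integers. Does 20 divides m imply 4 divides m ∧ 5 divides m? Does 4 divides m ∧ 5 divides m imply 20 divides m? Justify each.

Both directions hold.

(⇒) If 20 ∣ m, write m = 20q. Since 20 = 5·4, m = 4·(5q), so 4 ∣ m; and since 20 = 4·5, m = 5·(4q), so 5 ∣ m.

(⇐) Suppose 4 ∣ m and 5 ∣ m. Any common multiple of 4 and 5 is a multiple of their lcm; here gcd(4, 5) = 1, so lcm(4, 5) = 4·5 = 20, so 20 ∣ m.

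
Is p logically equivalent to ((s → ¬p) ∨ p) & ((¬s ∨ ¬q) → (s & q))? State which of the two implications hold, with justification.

Neither direction holds.

[⇒] This fails. Under p = T, s = F, q = F, the left side is true but the right side is false.

[⇐] This fails. Under p = F, s = T, q = T, the left side is false but the right side is true.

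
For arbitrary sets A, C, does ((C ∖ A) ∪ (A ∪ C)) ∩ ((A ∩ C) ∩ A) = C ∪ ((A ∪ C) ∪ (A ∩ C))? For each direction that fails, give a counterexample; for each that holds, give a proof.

The sets are not equal: only the forward inclusion holds.

Forward inclusion. Let x ∈ ((C ∖ A) ∪ (A ∪ C)) ∩ ((A ∩ C) ∩ A). Then x ∈ A ∩ C, from which x ∈ C ∪ ((A ∪ C) ∪ (A ∩ C)).

Reverse inclusion. This inclusion fails. Take A = {1}, C = ∅; then 1 ∈ C ∪ ((A ∪ C) ∪ (A ∩ C)) but 1 ∉ ((C ∖ A) ∪ (A ∪ C)) ∩ ((A ∩ C) ∩ A).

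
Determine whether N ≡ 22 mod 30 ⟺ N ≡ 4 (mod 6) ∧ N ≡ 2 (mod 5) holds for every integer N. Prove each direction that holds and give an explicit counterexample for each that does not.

The biconditional holds.

(→) Suppose N ≡ 22 (mod 30); write N = 30j + 22. Since 6 ∣ 30, reducing mod 6 gives N ≡ 22 ≡ 4 (mod 6); since 5 ∣ 30, reducing mod 5 gives N ≡ 22 ≡ 2 (mod 5).

(←) Conversely, if N ≡ 4 (mod 6) and N ≡ 2 (mod 5), then by the Chinese remainder theorem N ≡ 22 (mod 30). This is exactly N ≡ 22 (mod 30).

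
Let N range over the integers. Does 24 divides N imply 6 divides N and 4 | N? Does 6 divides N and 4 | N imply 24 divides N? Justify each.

(⇐) This fails: take N = 12. Both 6 ∣ 12 and 4 ∣ 12, yet 12 is not a multiple of 24 (since 12 = 0·24 + 12), so 24 ∤ 12.

(⇒) If 24 ∣ N, write N = 24q. Since 24 = 4·6, N = 6·(4q), so 6 ∣ N; and since 24 = 6·4, N = 4·(6q), so 4 ∣ N.

Only the forward direction holds.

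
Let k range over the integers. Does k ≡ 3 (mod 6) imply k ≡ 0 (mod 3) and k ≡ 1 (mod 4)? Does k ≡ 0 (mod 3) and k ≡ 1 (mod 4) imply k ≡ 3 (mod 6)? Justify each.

(⇐) If k ≡ 0 (mod 3) and k ≡ 1 (mod 4), then by the Chinese remainder theorem k ≡ 9 (mod 12). Since 9 ≡ 3 (mod 6) and 6 ∣ 12, we get k ≡ 3 (mod 6).

(⇒) This fails: k = 3 gives 3 ≡ 3 (mod 6) but 3 ≡ 3 (mod 4), so the conjunction on the right does not hold.

Only the reverse direction holds.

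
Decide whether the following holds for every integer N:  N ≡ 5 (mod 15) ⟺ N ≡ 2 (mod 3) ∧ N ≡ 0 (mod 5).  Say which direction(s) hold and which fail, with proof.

(⟹) Suppose N ≡ 5 (mod 15); write N = 15j + 5. Since 3 ∣ 15, reducing mod 3 gives N ≡ 5 ≡ 2 (mod 3); since 5 ∣ 15, reducing mod 5 gives N ≡ 5 ≡ 0 (mod 5).

(⟸) Conversely, if N ≡ 2 (mod 3) and N ≡ 0 (mod 5), then by the Chinese remainder theorem N ≡ 5 (mod 15). This is exactly N ≡ 5 (mod 15).

Equivalent; both directions hold.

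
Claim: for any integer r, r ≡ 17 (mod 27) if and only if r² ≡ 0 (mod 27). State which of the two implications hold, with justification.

Both directions fail.

(⟹) This fails: take r = 17. Then 17 ≡ 17 (mod 27), but 17² = 289 ≡ 19 (mod 27), not 0.

(⟸) This fails: take r = 0. Then 0² = 0 ≡ 0 (mod 27), yet 0 ≡ 0 (mod 27), not 17.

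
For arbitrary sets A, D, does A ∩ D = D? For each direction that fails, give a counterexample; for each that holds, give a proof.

Forward inclusion. Let x ∈ A ∩ D. Then x ∈ A ∩ D, from which x ∈ D.

Reverse inclusion. This inclusion fails. Take A = ∅, D = {1}; then 1 ∈ D but 1 ∉ A ∩ D.

(⊆) holds; (⊇) fails.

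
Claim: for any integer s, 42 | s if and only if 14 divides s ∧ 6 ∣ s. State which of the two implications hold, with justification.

Equivalent; both directions hold.

[⇒] If 42 ∣ s, write s = 42q. Since 42 = 3·14, s = 14·(3q), so 14 ∣ s; and since 42 = 7·6, s = 6·(7q), so 6 ∣ s.

[⇐] Suppose 14 ∣ s and 6 ∣ s. Any common multiple of 14 and 6 is a multiple of their lcm; here lcm(14, 6) = 14·6/gcd(14, 6) = 84/2 = 42, so 42 ∣ s.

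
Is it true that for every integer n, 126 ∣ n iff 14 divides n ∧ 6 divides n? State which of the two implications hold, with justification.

[⇒] If 126 ∣ n, write n = 126q. Since 126 = 9·14, n = 14·(9q), so 14 ∣ n; and since 126 = 21·6, n = 6·(21q), so 6 ∣ n.

[⇐] This fails: take n = 42. Both 14 ∣ 42 and 6 ∣ 42, yet 42 is not a multiple of 126 (since 42 = 0·126 + 42), so 126 ∤ 42.

The forward direction holds; the converse fails.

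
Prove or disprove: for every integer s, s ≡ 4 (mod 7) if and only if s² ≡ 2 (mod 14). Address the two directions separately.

Both directions fail.

(⟹) This fails: take s = 11. Then 11 ≡ 4 (mod 7), but 11² = 121 ≡ 9 (mod 14), not 2.

(⟸) This fails: take s = 10. Then 10² = 100 ≡ 2 (mod 14), yet 10 ≡ 3 (mod 7), not 4.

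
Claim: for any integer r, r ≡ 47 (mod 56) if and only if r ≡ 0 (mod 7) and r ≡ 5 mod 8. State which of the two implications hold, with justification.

Both directions fail.

Forward direction. This fails: r = 47 gives 47 ≡ 47 (mod 56) but 47 ≡ 5 (mod 7), so the conjunction on the right does not hold.

Converse. This fails: r = 21 satisfies both congruences on the right (21 ≡ 0 mod 7 and 21 ≡ 5 mod 8) yet 21 ≡ 21 (mod 56), not 47.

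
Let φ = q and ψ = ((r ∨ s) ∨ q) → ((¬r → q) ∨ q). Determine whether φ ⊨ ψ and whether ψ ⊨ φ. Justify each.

Forward direction. Assume the antecedent. If s is true, the antecedent forces (s = T, q = T, r = F) or (s = T, q = T, r = T), and ((r ∨ s) ∨ q) → ((¬r → q) ∨ q) holds there. If s is false, ((r ∨ s) ∨ q) → ((¬r → q) ∨ q) reduces to true regardless of the other variables. Either way ((r ∨ s) ∨ q) → ((¬r → q) ∨ q) holds.

Converse. This fails. Under s = F, q = F, r = F, the left side is false but the right side is true.

Only the forward direction holds.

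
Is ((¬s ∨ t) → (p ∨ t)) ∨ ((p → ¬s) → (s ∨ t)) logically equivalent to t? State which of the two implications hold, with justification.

(⇒) fails; (⇐) holds.

(⟹) This fails. Under s = T, p = F, t = F, the left side is true but the right side is false.

(⟸) Assume the antecedent. If s is true, the consequent reduces to true regardless of the other variables. If s is false, the antecedent forces (s = F, p = F, t = T) or (s = F, p = T, t = T), and the consequent holds there. Either way the consequent holds.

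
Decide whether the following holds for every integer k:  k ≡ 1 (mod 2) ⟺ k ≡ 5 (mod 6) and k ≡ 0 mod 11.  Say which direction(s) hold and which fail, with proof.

Only the converse holds.

(⇐) If k ≡ 5 (mod 6) and k ≡ 0 (mod 11), then by the Chinese remainder theorem k ≡ 11 (mod 66). Since 11 ≡ 1 (mod 2) and 2 ∣ 66, we get k ≡ 1 (mod 2).

(⇒) This fails: k = 1 gives 1 ≡ 1 (mod 2) but 1 ≡ 1 (mod 6), so the conjunction on the right does not hold.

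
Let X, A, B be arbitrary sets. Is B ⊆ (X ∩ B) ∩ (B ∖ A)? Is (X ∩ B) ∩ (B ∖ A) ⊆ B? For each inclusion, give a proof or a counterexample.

Forward inclusion. This inclusion fails. Take X = ∅, A = ∅, B = {1}; then 1 ∈ B but 1 ∉ (X ∩ B) ∩ (B ∖ A).

Reverse inclusion. Let x ∈ (X ∩ B) ∩ (B ∖ A). Then x ∈ X ∩ B and x ∉ A, from which x ∈ B.

Only the reverse inclusion holds.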